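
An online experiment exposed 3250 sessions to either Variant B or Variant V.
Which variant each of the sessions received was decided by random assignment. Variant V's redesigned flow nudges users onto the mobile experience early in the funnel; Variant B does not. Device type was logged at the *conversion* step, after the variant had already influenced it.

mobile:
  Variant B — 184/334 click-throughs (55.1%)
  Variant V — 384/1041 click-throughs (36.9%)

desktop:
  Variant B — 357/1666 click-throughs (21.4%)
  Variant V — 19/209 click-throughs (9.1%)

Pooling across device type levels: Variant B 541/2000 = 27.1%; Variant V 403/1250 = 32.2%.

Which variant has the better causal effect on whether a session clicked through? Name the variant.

The stratified and pooled comparisons disagree (Variant B wins within each device type; Variant V wins overall), so the answer turns on the causal role of device type.
Device type lies on the pathway variant → device type → outcome, so adjusting for it blocks the indirect effect. For the total causal effect of variant, use the unadjusted pooled rates.
Pooled: Variant B 27.1% vs Variant V 32.2%; Variant V is higher overall.

Variant V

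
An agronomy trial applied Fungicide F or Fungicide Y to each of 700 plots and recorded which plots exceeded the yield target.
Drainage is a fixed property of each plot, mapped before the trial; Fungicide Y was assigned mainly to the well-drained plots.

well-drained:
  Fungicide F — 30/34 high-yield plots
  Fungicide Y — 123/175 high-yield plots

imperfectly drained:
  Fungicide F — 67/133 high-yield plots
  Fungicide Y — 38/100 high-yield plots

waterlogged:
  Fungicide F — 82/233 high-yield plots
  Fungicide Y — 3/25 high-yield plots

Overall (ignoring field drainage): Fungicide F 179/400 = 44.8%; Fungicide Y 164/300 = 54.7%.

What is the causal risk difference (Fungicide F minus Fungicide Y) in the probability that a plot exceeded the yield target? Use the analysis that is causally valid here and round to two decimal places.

+0.18

Field drainage is set before the fungicide has any effect — it is not caused by the fungicide — and it independently drives the outcome. That makes it a confounder, so the causal comparison is within field drainage levels.
Adjusting over the population distribution of field drainage: 0.299·(0.882−0.703) + 0.333·(0.504−0.380) + 0.369·(0.352−0.120) = +0.180.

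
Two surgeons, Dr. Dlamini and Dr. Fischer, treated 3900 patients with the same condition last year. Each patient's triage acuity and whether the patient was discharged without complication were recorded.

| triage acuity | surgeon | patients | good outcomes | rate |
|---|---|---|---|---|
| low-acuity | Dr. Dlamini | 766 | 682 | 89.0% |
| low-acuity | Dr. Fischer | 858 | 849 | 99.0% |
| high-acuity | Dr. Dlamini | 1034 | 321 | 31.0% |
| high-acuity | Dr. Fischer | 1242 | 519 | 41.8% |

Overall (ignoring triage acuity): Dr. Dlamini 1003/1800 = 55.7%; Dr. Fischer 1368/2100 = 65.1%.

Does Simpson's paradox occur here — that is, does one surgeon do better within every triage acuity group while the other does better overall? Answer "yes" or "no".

Within each triage acuity level (low-acuity 89.0% vs 99.0%; high-acuity 31.0% vs 41.8%), Dr. Fischer has the higher rate every time. Pooled: 55.7% vs 65.1% — Dr. Fischer has the higher rate overall. They agree.

no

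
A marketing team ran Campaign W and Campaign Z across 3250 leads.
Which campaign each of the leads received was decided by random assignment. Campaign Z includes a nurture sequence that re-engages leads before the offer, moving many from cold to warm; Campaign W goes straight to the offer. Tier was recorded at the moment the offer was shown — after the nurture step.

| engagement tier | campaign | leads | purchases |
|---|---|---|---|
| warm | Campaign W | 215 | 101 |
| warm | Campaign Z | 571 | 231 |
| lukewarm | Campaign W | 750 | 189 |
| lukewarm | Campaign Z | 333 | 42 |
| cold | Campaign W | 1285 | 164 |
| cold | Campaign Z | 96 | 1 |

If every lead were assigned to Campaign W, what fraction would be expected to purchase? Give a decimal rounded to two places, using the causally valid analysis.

Campaign W is higher inside every engagement tier stratum but Campaign Z is higher in aggregate. Whether to stratify depends on how engagement tier relates to the campaign.
Engagement tier is recorded after the campaign and is itself shifted by it — it sits on the causal path from campaign to outcome. Conditioning on a mediator would strip out part of the effect we want; the pooled comparison gives the total causal effect.
So P(outcome | do(Campaign W)) is just the pooled rate for Campaign W: 454/2250 = 0.202.

0.20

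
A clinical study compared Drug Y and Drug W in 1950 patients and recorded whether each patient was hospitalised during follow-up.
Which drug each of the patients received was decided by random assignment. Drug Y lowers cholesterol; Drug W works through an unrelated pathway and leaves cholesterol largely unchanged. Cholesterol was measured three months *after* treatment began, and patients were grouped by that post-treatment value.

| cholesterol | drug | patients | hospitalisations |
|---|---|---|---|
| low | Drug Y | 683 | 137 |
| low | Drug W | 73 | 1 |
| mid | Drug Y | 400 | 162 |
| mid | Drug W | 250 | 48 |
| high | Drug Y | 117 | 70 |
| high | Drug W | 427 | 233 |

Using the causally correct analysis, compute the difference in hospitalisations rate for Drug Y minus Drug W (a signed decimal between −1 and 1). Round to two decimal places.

The distribution of cholesterol is itself part of what the drug does — it is an intermediate outcome. Holding it fixed would remove that part of the effect; the total effect is the pooled difference.
The causal difference is the pooled difference: 0.307 − 0.376 = -0.069.

-0.07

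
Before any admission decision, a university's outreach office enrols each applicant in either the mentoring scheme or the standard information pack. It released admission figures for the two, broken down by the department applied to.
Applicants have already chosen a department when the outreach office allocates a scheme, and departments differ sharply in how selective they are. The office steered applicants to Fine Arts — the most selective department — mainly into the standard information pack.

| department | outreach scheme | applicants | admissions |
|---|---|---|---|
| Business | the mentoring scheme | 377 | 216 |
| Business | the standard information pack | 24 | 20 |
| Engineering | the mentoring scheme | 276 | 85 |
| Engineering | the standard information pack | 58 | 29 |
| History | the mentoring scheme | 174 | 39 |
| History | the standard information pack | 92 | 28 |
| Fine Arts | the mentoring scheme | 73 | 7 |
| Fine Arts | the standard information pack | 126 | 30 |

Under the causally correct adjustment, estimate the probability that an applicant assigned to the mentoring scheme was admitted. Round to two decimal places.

Nothing the outreach scheme does changes department; the imbalance is an allocation artefact. With department also predicting the outcome, the pooled figure is confounded, and the within-stratum comparison is the causal one.
Standardising the mentoring scheme to the population department mix: 0.334·216/377 + 0.278·85/276 + 0.222·39/174 + 0.166·7/73 = 0.343.

0.34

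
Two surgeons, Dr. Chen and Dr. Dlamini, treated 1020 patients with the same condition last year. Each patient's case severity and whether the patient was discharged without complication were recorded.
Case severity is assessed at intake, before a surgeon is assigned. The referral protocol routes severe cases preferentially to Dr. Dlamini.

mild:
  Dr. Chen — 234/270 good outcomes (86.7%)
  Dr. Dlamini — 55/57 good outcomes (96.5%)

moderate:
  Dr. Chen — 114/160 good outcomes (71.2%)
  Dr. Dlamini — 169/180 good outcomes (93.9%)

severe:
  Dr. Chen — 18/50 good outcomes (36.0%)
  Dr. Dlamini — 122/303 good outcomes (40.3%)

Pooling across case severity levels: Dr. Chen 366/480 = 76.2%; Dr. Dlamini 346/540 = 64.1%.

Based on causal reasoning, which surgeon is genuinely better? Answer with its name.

Dr. Dlamini

Case severity differs across surgeons for reasons unrelated to any effect of the surgeon itself, and it separately predicts the outcome — a classic confounder. We must compare within case severity levels.
Within each level — mild: 86.7% vs 96.5%; moderate: 71.2% vs 93.9%; severe: 36.0% vs 40.3% — Dr. Dlamini is higher every time.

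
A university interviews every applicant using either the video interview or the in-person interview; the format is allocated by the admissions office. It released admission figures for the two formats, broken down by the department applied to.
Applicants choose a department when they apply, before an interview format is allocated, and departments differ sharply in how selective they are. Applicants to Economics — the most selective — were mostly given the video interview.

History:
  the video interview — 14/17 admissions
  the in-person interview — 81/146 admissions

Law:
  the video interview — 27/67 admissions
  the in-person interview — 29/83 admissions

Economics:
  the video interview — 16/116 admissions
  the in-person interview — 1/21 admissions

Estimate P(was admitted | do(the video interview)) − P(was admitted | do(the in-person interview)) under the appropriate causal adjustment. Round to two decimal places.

Within every department level the video interview has the higher rate, yet pooled the in-person interview does — Simpson's reversal.
Department differs across interview formats for reasons unrelated to any effect of the interview format itself, and it separately predicts the outcome — a classic confounder. We must compare within department levels.
Adjusting over the population distribution of department: 0.362·(0.824−0.555) + 0.333·(0.403−0.349) + 0.304·(0.138−0.048) = +0.143.

+0.14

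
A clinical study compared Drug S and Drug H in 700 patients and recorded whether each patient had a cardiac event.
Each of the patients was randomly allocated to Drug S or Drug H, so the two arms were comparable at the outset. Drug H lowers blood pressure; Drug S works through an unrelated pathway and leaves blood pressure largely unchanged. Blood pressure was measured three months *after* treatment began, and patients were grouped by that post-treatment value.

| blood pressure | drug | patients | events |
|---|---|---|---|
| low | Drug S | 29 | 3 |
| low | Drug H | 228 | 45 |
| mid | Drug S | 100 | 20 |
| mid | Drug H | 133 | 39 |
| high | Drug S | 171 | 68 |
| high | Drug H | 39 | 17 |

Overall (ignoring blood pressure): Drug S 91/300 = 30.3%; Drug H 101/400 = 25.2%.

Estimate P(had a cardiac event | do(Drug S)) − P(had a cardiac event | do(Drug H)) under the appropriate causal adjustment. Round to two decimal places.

+0.05

Blood pressure here is a post-treatment variable shaped by the drug; conditioning on it would introduce bias rather than remove it. The overall comparison is the causal one.
The causal difference is the pooled difference: 0.303 − 0.253 = +0.051.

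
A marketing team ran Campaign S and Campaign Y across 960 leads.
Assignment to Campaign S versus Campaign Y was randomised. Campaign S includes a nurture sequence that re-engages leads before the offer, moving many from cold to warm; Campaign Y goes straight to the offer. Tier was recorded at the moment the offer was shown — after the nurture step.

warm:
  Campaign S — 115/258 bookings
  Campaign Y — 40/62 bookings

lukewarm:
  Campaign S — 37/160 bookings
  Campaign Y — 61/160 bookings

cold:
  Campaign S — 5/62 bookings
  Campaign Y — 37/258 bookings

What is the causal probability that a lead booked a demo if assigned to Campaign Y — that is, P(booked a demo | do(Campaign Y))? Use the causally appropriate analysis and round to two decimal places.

Stratifying would compare campaigns among leads the campaigns themselves sorted into engagement tier groups — a form of selection on an intermediate. The unconditioned pooled rates give the total causal effect.
So P(outcome | do(Campaign Y)) is just the pooled rate for Campaign Y: 138/480 = 0.287.

0.29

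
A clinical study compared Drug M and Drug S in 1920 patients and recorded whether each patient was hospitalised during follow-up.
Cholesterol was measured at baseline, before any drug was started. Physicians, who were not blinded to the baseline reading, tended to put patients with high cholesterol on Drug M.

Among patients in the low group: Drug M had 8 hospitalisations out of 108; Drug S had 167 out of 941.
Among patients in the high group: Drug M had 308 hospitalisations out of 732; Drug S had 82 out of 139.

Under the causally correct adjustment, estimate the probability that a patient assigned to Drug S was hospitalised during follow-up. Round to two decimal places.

Within every cholesterol level Drug M has the lower rate, yet pooled Drug S does — Simpson's reversal.
Cholesterol satisfies the back-door criterion: it is not a descendant of the drug, and it blocks the spurious path from drug to outcome. Adjusting for it (i.e., using the within-cholesterol rates) gives the causal effect.
Standardising Drug S to the population cholesterol mix: 0.546·167/941 + 0.454·82/139 = 0.365.

0.36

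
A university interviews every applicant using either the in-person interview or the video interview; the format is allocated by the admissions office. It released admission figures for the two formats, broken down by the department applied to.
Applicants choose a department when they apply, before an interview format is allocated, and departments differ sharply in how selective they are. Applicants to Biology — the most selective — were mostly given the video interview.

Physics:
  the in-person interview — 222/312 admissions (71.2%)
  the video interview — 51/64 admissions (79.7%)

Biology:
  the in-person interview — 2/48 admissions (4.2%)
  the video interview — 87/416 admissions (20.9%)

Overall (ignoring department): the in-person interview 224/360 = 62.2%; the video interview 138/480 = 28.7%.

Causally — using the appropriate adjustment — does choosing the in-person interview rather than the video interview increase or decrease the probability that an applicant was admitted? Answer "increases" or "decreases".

decreases

Since department is a pre-existing factor (not a product of the interview format) and it affects the outcome on its own, it is a confounder. The stratified rates, not the pooled rate, identify the causal effect.
Within each level — Physics: 71.2% vs 79.7%; Biology: 4.2% vs 20.9% — the video interview is higher every time.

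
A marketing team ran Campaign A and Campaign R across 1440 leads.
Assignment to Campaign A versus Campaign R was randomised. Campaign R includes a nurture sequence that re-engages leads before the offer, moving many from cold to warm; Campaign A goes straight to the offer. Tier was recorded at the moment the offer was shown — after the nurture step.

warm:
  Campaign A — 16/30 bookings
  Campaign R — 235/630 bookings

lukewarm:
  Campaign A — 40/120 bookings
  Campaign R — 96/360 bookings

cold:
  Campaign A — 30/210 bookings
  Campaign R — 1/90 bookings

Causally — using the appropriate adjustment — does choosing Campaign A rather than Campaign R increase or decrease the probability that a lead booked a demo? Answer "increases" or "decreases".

decreases

Stratifying would compare campaigns among leads the campaigns themselves sorted into engagement tier groups — a form of selection on an intermediate. The unconditioned pooled rates give the total causal effect.
Pooled: Campaign A 23.9% vs Campaign R 30.7%; Campaign R is higher overall.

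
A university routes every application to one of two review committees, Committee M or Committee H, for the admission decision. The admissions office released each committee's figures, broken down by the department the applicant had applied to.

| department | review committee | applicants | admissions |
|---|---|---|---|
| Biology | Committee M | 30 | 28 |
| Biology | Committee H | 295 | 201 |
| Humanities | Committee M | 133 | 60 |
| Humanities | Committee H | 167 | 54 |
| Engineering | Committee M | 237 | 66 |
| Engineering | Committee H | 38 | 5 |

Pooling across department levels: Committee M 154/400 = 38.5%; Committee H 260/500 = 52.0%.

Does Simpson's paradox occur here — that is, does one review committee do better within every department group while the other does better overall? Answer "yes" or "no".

Within each department level (Biology 93.3% vs 68.1%; Humanities 45.1% vs 32.3%; Engineering 27.8% vs 13.2%), Committee M has the higher rate every time. Pooled: 38.5% vs 52.0% — Committee H has the higher rate overall. The two comparisons disagree.

yes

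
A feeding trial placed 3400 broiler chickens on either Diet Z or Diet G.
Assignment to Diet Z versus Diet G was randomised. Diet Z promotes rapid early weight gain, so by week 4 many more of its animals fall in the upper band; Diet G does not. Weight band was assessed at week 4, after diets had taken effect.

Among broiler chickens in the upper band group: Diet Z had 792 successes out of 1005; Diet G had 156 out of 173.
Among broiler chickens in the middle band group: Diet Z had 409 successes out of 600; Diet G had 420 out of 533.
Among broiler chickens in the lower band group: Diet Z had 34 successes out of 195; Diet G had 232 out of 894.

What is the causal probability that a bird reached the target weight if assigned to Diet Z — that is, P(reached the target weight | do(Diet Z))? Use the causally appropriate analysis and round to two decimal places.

0.69

Week-4 weight band here is a post-treatment variable shaped by the diet; conditioning on it would introduce bias rather than remove it. The overall comparison is the causal one.
So P(outcome | do(Diet Z)) is just the pooled rate for Diet Z: 1235/1800 = 0.686.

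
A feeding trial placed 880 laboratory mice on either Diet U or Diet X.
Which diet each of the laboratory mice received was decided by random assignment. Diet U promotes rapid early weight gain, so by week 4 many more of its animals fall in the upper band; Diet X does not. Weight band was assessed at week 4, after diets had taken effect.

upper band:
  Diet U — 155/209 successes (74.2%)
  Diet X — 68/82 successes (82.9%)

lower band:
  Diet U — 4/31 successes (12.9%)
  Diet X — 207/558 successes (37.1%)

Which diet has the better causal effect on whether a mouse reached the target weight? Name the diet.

Diet U

The stratified and pooled comparisons disagree (Diet X wins within each week-4 weight band; Diet U wins overall), so the answer turns on the causal role of week-4 weight band.
Stratifying would compare diets among laboratory mice the diets themselves sorted into week-4 weight band groups — a form of selection on an intermediate. The unconditioned pooled rates give the total causal effect.
Pooled: Diet U 66.2% vs Diet X 43.0%; Diet U is higher overall.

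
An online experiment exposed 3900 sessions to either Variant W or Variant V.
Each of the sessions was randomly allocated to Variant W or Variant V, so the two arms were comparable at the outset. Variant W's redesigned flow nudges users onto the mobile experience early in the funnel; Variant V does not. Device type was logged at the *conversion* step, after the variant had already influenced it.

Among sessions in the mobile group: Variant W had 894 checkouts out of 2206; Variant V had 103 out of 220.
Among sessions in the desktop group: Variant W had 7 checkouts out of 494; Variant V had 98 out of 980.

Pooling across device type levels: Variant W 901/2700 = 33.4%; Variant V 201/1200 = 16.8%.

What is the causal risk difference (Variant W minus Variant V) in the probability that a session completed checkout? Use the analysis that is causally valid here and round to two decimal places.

Device type lies on the pathway variant → device type → outcome, so adjusting for it blocks the indirect effect. For the total causal effect of variant, use the unadjusted pooled rates.
The causal difference is the pooled difference: 0.334 − 0.168 = +0.166.

+0.17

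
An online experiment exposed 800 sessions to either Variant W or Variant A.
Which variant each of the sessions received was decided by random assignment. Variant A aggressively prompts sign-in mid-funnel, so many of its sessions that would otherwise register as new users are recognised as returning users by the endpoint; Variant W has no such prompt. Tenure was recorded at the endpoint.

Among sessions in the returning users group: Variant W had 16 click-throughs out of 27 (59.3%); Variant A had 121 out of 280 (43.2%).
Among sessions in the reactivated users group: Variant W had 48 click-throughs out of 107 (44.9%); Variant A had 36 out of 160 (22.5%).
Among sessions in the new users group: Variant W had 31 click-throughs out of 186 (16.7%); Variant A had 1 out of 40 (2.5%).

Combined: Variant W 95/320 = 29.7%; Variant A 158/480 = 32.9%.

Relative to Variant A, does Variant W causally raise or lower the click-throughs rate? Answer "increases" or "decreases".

decreases

The user tenure-specific comparison favours Variant W throughout, but the pooled figures favour Variant A. The question is whether to condition on user tenure.
Stratifying would compare variants among sessions the variants themselves sorted into user tenure groups — a form of selection on an intermediate. The unconditioned pooled rates give the total causal effect.
Pooled: Variant W 29.7% vs Variant A 32.9%; Variant A is higher overall.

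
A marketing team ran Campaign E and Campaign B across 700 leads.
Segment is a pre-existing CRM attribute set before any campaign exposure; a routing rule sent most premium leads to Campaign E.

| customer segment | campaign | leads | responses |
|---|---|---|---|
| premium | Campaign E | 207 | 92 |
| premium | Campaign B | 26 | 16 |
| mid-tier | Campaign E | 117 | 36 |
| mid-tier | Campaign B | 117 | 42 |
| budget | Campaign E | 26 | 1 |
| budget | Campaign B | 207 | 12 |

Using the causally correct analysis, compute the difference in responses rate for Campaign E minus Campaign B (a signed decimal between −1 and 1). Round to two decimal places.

-0.08

Campaign B is higher inside every customer segment stratum but Campaign E is higher in aggregate. Whether to stratify depends on how customer segment relates to the campaign.
Since customer segment is a pre-existing factor (not a product of the campaign) and it affects the outcome on its own, it is a confounder. The stratified rates, not the pooled rate, identify the causal effect.
Adjusting over the population distribution of customer segment: 0.333·(0.444−0.615) + 0.334·(0.308−0.359) + 0.333·(0.038−0.058) = -0.081.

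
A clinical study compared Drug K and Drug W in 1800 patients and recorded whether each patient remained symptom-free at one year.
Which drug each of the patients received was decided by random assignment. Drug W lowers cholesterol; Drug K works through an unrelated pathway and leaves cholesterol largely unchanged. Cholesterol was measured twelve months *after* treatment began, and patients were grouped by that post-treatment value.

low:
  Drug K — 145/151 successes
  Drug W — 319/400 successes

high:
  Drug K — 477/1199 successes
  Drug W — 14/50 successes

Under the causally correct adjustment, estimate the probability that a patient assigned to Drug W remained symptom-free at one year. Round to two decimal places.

0.74

Within every cholesterol level Drug K has the higher rate, yet pooled Drug W does — Simpson's reversal.
Cholesterol is recorded after the drug and is itself shifted by it — it sits on the causal path from drug to outcome. Conditioning on a mediator would strip out part of the effect we want; the pooled comparison gives the total causal effect.
So P(outcome | do(Drug W)) is just the pooled rate for Drug W: 333/450 = 0.740.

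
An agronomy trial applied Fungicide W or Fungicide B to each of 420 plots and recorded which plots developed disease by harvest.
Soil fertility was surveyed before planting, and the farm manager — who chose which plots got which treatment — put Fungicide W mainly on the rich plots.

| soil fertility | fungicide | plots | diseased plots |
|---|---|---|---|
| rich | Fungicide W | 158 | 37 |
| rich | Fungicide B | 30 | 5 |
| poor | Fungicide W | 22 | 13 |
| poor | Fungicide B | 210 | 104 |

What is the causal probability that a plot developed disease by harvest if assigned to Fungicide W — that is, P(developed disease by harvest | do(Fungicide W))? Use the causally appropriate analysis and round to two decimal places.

Soil fertility satisfies the back-door criterion: it is not a descendant of the fungicide, and it blocks the spurious path from fungicide to outcome. Adjusting for it (i.e., using the within-soil fertility rates) gives the causal effect.
Standardising Fungicide W to the population soil fertility mix: 0.448·37/158 + 0.552·13/22 = 0.431.

0.43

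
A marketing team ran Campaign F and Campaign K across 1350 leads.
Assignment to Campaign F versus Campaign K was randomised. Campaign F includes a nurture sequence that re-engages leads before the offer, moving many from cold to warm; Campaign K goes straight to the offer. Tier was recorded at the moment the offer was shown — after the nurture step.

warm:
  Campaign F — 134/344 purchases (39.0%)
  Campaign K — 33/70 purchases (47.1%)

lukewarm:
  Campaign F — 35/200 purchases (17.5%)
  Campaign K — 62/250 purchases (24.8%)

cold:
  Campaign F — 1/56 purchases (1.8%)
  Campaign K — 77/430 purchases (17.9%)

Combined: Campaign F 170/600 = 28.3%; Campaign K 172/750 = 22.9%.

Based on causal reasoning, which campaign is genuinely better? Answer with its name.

Engagement tier is recorded after the campaign and is itself shifted by it — it sits on the causal path from campaign to outcome. Conditioning on a mediator would strip out part of the effect we want; the pooled comparison gives the total causal effect.
Pooled: Campaign F 28.3% vs Campaign K 22.9%; Campaign F is higher overall.

Campaign F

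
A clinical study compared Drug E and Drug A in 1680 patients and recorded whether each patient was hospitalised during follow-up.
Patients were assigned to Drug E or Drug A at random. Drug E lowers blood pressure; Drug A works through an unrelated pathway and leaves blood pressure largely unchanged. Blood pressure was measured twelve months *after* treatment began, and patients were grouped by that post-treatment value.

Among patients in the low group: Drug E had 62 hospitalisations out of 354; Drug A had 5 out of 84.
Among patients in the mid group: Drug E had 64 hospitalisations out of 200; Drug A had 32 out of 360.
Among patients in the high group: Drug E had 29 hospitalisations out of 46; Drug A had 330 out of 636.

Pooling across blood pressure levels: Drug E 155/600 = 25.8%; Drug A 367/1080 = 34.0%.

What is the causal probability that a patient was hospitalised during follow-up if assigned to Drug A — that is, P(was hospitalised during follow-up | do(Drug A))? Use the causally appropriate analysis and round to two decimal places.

The stratified and pooled comparisons disagree (Drug A wins within each blood pressure; Drug E wins overall), so the answer turns on the causal role of blood pressure.
Because the drug influences blood pressure, blood pressure is a post-treatment mediator, not a confounder. Stratifying on it would bias the estimate; the causal effect is the crude pooled difference.
So P(outcome | do(Drug A)) is just the pooled rate for Drug A: 367/1080 = 0.340.

0.34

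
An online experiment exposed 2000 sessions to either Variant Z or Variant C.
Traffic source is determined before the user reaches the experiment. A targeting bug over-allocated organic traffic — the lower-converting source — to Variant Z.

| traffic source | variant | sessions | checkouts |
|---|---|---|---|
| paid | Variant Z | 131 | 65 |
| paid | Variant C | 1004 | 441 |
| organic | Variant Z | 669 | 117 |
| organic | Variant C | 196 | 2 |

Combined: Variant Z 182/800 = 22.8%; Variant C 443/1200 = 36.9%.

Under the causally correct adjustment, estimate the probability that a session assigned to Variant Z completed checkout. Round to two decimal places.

Traffic source satisfies the back-door criterion: it is not a descendant of the variant, and it blocks the spurious path from variant to outcome. Adjusting for it (i.e., using the within-traffic source rates) gives the causal effect.
Standardising Variant Z to the population traffic source mix: 0.568·65/131 + 0.432·117/669 = 0.357.

0.36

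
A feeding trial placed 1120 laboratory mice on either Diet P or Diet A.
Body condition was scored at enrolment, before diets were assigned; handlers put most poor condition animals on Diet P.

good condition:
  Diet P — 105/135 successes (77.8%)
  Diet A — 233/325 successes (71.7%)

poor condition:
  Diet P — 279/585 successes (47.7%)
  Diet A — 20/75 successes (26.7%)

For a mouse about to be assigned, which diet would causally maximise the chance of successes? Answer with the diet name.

Diet P

Diet P is higher inside every starting body condition stratum but Diet A is higher in aggregate. Whether to stratify depends on how starting body condition relates to the diet.
Starting body condition differs across diets for reasons unrelated to any effect of the diet itself, and it separately predicts the outcome — a classic confounder. We must compare within starting body condition levels.
Within each level — good condition: 77.8% vs 71.7%; poor condition: 47.7% vs 26.7% — Diet P is higher every time.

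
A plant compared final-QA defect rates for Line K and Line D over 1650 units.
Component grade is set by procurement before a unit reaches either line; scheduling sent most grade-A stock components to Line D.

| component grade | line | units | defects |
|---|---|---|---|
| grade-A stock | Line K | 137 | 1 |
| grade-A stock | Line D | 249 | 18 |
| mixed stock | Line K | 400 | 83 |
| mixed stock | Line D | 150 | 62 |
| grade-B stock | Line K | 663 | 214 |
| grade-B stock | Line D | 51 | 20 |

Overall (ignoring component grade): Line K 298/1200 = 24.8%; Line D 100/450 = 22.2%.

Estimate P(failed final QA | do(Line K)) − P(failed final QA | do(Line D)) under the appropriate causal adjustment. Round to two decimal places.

-0.11

Within every component grade level Line K has the lower rate, yet pooled Line D does — Simpson's reversal.
Here component grade is a common cause — it drives both which line a case falls under and the outcome. The crude comparison mixes populations; the stratum-specific rates are the causally relevant ones.
Adjusting over the population distribution of component grade: 0.234·(0.007−0.072) + 0.333·(0.207−0.413) + 0.433·(0.323−0.392) = -0.114.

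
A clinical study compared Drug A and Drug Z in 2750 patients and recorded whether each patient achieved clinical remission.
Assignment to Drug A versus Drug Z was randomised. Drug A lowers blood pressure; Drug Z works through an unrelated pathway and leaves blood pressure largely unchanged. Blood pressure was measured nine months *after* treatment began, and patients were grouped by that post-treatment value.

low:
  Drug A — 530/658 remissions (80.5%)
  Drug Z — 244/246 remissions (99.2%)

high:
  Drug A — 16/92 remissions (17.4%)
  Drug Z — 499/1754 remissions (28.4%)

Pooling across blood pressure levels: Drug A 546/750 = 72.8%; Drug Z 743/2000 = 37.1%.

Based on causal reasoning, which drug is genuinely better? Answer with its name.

Within every blood pressure level Drug Z has the higher rate, yet pooled Drug A does — Simpson's reversal.
Blood pressure is recorded after the drug and is itself shifted by it — it sits on the causal path from drug to outcome. Conditioning on a mediator would strip out part of the effect we want; the pooled comparison gives the total causal effect.
Pooled: Drug A 72.8% vs Drug Z 37.1%; Drug A is higher overall.

Drug A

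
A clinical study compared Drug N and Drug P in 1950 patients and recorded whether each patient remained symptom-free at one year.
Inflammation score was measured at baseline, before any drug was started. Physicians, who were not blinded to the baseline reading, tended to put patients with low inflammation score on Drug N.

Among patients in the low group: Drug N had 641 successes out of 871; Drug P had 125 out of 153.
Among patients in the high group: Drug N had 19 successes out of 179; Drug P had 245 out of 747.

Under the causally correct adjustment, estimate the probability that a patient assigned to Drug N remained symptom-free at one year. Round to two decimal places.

0.44

Nothing the drug does changes inflammation score; the imbalance is an allocation artefact. With inflammation score also predicting the outcome, the pooled figure is confounded, and the within-stratum comparison is the causal one.
Standardising Drug N to the population inflammation score mix: 0.525·641/871 + 0.475·19/179 = 0.437.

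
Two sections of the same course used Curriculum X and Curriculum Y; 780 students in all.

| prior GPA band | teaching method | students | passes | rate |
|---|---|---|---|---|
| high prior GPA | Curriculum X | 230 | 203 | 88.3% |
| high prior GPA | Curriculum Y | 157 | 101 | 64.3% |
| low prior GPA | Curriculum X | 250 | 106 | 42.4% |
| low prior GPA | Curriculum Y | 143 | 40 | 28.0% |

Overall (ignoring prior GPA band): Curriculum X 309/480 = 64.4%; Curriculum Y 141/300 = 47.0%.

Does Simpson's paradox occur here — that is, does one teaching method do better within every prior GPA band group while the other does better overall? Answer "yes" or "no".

no

Within each prior GPA band level (high prior GPA 88.3% vs 64.3%; low prior GPA 42.4% vs 28.0%), Curriculum X has the higher rate every time. Pooled: 64.4% vs 47.0% — Curriculum X has the higher rate overall. They agree.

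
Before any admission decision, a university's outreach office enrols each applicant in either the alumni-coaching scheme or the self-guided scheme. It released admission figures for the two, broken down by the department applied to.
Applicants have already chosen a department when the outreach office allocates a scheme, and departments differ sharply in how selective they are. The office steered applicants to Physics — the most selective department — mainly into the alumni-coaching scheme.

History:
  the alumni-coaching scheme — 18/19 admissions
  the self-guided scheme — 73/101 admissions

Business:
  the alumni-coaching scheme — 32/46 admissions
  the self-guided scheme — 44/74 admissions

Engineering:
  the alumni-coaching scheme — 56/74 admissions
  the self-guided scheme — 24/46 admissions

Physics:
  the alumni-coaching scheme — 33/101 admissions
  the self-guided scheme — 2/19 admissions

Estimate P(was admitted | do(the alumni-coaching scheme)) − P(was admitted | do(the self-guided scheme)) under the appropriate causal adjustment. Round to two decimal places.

+0.20

Here department is a common cause — it drives both which outreach scheme a case falls under and the outcome. The crude comparison mixes populations; the stratum-specific rates are the causally relevant ones.
Adjusting over the population distribution of department: 0.250·(0.947−0.723) + 0.250·(0.696−0.595) + 0.250·(0.757−0.522) + 0.250·(0.327−0.105) = +0.196.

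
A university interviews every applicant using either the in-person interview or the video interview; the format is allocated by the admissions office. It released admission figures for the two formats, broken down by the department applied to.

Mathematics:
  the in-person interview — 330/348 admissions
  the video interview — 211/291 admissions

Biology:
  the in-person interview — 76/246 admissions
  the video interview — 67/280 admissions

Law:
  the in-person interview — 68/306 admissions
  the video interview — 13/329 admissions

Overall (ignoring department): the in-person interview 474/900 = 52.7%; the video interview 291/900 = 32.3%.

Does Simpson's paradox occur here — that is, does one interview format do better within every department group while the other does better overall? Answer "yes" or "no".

no

Within each department level (Mathematics 94.8% vs 72.5%; Biology 30.9% vs 23.9%; Law 22.2% vs 4.0%), the in-person interview has the higher rate every time. Pooled: 52.7% vs 32.3% — the in-person interview has the higher rate overall. They agree.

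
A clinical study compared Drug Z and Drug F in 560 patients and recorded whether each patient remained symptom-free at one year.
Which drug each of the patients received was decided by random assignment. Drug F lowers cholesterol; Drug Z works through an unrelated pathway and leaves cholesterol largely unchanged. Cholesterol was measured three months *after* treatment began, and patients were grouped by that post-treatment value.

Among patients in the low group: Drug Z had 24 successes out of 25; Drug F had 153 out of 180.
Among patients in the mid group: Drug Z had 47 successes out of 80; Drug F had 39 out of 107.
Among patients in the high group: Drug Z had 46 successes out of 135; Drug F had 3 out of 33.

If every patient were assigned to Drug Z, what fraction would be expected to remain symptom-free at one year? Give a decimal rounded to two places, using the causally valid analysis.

Cholesterol is recorded after the drug and is itself shifted by it — it sits on the causal path from drug to outcome. Conditioning on a mediator would strip out part of the effect we want; the pooled comparison gives the total causal effect.
So P(outcome | do(Drug Z)) is just the pooled rate for Drug Z: 117/240 = 0.487.

0.49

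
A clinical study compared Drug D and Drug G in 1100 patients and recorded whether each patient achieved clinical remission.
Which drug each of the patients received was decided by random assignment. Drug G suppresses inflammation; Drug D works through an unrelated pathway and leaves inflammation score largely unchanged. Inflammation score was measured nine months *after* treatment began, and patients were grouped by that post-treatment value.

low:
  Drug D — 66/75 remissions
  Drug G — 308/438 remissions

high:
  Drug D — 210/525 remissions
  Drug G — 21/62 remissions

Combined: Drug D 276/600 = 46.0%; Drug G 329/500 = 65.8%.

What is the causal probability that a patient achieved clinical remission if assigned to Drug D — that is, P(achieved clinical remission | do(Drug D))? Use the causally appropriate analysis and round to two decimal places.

The stratified and pooled comparisons disagree (Drug D wins within each inflammation score; Drug G wins overall), so the answer turns on the causal role of inflammation score.
Because the drug influences inflammation score, inflammation score is a post-treatment mediator, not a confounder. Stratifying on it would bias the estimate; the causal effect is the crude pooled difference.
So P(outcome | do(Drug D)) is just the pooled rate for Drug D: 276/600 = 0.460.

0.46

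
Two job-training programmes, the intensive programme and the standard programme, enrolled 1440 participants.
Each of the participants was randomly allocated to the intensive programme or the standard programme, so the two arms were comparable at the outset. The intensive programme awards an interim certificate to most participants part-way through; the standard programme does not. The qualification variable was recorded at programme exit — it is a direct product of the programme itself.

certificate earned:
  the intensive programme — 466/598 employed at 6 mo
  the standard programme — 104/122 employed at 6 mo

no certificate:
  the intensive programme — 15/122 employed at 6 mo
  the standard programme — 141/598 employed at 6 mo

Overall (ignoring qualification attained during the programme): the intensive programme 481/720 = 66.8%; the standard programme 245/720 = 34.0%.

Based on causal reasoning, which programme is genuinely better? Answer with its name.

the intensive programme

The distribution of qualification attained during the programme is itself part of what the programme does — it is an intermediate outcome. Holding it fixed would remove that part of the effect; the total effect is the pooled difference.
Pooled: the intensive programme 66.8% vs the standard programme 34.0%; the intensive programme is higher overall.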